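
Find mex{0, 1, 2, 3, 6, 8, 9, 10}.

4

The values 0, 1, 2, 3 are all present; 4 is the first non-negative integer missing from the set.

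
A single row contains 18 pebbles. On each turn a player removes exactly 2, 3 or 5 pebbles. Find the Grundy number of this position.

Grundy values for subtraction set {2, 3, 5}:
k:     0  1  2  3  4  5  6  7  8  9 10 11 12 13 14 15 16 17 18
g(k):  0  0  1  1  2  2  3  0  0  1  1  2  2  3  0  0  1  1  2
So g(18) = 2.

2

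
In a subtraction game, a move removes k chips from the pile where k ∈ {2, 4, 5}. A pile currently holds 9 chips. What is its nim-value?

1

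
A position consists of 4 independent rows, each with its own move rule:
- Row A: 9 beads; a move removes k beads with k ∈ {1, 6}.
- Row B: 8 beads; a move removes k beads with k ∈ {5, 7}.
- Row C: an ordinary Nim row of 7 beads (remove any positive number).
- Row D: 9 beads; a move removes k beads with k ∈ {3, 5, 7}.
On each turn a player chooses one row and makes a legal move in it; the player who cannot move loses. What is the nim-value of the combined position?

Build the Grundy sequence for row A with g(k) = mex{g(k−s) : s ∈ {1, 6}, s ≤ k}:
g(0) = mex{} = 0
g(1) = mex{0} = 1
g(2) = mex{1} = 0
g(3) = mex{0} = 1
g(4) = mex{1} = 0
g(5) = mex{0} = 1
g(6) = mex{0,1} = 2
g(7) = mex{1,2} = 0
g(8) = mex{0} = 1
g(9) = mex{1} = 0
So g(9) = 0.
Grundy values for row B (subtraction set {5, 7}):
g(0) = mex{} = 0
g(1) = mex{} = 0
g(2) = mex{} = 0
g(3) = mex{} = 0
g(4) = mex{} = 0
g(5) = mex{0} = 1
g(6) = mex{0} = 1
g(7) = mex{0} = 1
g(8) = mex{0} = 1
So g(8) = 1.
Row C is a plain Nim row of size 7, so its Grundy value is 7.
For row D, compute g(0), g(1), … with moves {3, 5, 7}:
k:     0  1  2  3  4  5  6  7  8  9
g(k):  0  0  0  1  1  1  2  2  2  3
So g(9) = 3.
The value of a disjunctive sum is the nim-sum of the parts.
Combined value = 0 ⊕ 1 ⊕ 7 ⊕ 3 = 5.

5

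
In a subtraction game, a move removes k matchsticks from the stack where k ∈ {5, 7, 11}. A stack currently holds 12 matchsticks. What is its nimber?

Compute g(0), g(1), … for moves {5, 7, 11}:
g(0) = mex{} = 0
g(1) = mex{} = 0
g(2) = mex{} = 0
g(3) = mex{} = 0
g(4) = mex{} = 0
g(5) = mex{0} = 1
g(6) = mex{0} = 1
g(7) = mex{0} = 1
g(8) = mex{0} = 1
g(9) = mex{0} = 1
g(10) = mex{0,1} = 2
g(11) = mex{0,1} = 2
g(12) = mex{0,1} = 2
So g(12) = 2.

2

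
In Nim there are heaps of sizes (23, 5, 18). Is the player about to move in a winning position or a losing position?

Compute the nim-sum pairwise:
23 ⊕ 5 = 18
18 ⊕ 18 = 0
The nim-sum is 0, so this is a P-position: the player to move is in a losing position under optimal play.

Losing position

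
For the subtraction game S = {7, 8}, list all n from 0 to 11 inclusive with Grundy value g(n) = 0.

0, 1, 2, 3, 4, 5, 6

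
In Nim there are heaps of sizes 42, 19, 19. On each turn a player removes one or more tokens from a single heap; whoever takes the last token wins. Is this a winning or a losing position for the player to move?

In binary:
  101010  (42)
  010011  (19)
  010011  (19)
  ------
  101010  (42)
The nim-sum is 42 ≠ 0, so this is an N-position: the player to move can win.

Winning position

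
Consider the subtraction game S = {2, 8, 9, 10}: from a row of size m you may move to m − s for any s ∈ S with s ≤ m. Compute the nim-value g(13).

2

Grundy values for subtraction set {2, 8, 9, 10}:
k:     0  1  2  3  4  5  6  7  8  9 10 11 12 13
g(k):  0  0  1  1  0  0  1  1  2  2  3  3  2  2
So g(13) = 2.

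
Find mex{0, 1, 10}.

The values 0, 1 are all present; 2 is the first non-negative integer missing from the set.

2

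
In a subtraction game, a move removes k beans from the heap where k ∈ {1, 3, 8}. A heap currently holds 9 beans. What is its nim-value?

Compute g(0), g(1), … for moves {1, 3, 8}:
g(0) = mex{} = 0
g(1) = mex{0} = 1
g(2) = mex{1} = 0
g(3) = mex{0} = 1
g(4) = mex{1} = 0
g(5) = mex{0} = 1
g(6) = mex{1} = 0
g(7) = mex{0} = 1
g(8) = mex{0,1} = 2
g(9) = mex{0,1,2} = 3
So g(9) = 3.

3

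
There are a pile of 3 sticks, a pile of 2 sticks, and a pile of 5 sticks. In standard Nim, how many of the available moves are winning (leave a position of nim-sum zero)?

Compute the nim-sum pairwise:
3 ^ 2 = 1
1 ^ 5 = 4
The overall nim-sum is X = 4. A pile of size p has a winning move iff p XOR X < p (reduce it to p XOR X).
  3: 3 XOR 4 = 7 ≥ 3 — no move.
  2: 2 XOR 4 = 6 ≥ 2 — no move.
  5: 5 XOR 4 = 1 < 5 — winning move (to 1).
That gives 1 winning move.

1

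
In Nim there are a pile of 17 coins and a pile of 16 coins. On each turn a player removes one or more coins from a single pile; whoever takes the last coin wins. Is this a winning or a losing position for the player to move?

Winning position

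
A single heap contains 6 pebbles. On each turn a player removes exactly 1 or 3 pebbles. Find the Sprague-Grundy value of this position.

Build the Grundy sequence with g(k) = mex{g(k−s) : s ∈ {1, 3}, s ≤ k}:
k:     0  1  2  3  4  5  6
g(k):  0  1  0  1  0  1  0
So g(6) = 0.

0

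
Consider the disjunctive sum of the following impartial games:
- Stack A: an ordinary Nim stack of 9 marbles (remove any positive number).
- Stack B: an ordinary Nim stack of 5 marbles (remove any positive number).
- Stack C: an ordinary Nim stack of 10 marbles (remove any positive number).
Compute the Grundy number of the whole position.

6

Stack A is a plain Nim stack of size 9, so its Grundy value is 9.
Stack B is a plain Nim stack of size 5, so its Grundy value is 5.
Stack C is a plain Nim stack of size 10, so its Grundy value is 10.
By the Sprague-Grundy theorem, the Grundy value of a sum of independent games is the XOR of the component values.
Combined value = 9 XOR 5 XOR 10 = 6.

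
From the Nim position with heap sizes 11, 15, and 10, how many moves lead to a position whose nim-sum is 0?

Compute the nim-sum pairwise:
11 XOR 15 = 4
4 XOR 10 = 14
The overall nim-sum is X = 14. A heap of size p has a winning move iff p XOR X < p (reduce it to p XOR X).
  11: 11 XOR 14 = 5 < 11 — winning move (to 5).
  15: 15 XOR 14 = 1 < 15 — winning move (to 1).
  10: 10 XOR 14 = 4 < 10 — winning move (to 4).
That gives 3 winning moves.

3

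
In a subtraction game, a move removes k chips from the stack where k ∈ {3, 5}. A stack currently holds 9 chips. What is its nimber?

Compute g(0), g(1), … for moves {3, 5}:
g(0) = mex{} = 0
g(1) = mex{} = 0
g(2) = mex{} = 0
g(3) = mex{0} = 1
g(4) = mex{0} = 1
g(5) = mex{0} = 1
g(6) = mex{0,1} = 2
g(7) = mex{0,1} = 2
g(8) = mex{1} = 0
g(9) = mex{1,2} = 0
So g(9) = 0.

0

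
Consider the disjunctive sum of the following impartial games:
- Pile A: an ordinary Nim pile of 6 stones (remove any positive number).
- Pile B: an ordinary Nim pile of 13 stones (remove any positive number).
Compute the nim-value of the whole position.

Pile A is a plain Nim pile of size 6, so its Grundy value is 6.
Pile B is a plain Nim pile of size 13, so its Grundy value is 13.
The value of a disjunctive sum is the nim-sum of the parts.
Combined value = 6 ⊕ 13 = 11.

11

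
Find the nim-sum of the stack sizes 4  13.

Compute the nim-sum pairwise:
4 ⊕ 13 = 9

9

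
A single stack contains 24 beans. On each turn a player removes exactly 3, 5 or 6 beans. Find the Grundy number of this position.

2

Grundy values for subtraction set {3, 5, 6}:
k:     0  1  2  3  4  5  6  7  8  9 10 11 12 13 14 15 16 17 18 19 20 21 22 23 24
g(k):  0  0  0  1  1  1  2  2  2  0  0  0  1  1  1  2  2  2  0  0  0  1  1  1  2
So g(24) = 2.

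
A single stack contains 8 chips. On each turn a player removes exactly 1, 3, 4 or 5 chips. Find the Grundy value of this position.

0

Grundy values for subtraction set {1, 3, 4, 5}:
g(0) = mex{} = 0
g(1) = mex{0} = 1
g(2) = mex{1} = 0
g(3) = mex{0} = 1
g(4) = mex{0,1} = 2
g(5) = mex{0,1,2} = 3
g(6) = mex{0,1,3} = 2
g(7) = mex{0,1,2} = 3
g(8) = mex{1,2,3} = 0
So g(8) = 0.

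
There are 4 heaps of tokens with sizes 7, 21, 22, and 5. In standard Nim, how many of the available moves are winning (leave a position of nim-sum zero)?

3

Nim-sum: 7 ⊕ 21 ⊕ 22 ⊕ 5 = 1.
The overall nim-sum is X = 1. A heap of size p has a winning move iff p XOR X < p (reduce it to p XOR X).
  7: 7 XOR 1 = 6 < 7 — winning move (to 6).
  21: 21 XOR 1 = 20 < 21 — winning move (to 20).
  22: 22 XOR 1 = 23 ≥ 22 — no move.
  5: 5 XOR 1 = 4 < 5 — winning move (to 4).
That gives 3 winning moves.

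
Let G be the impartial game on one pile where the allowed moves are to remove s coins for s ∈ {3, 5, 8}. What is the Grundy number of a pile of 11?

0

Build the Grundy sequence with g(k) = mex{g(k−s) : s ∈ {3, 5, 8}, s ≤ k}:
k:     0  1  2  3  4  5  6  7  8  9 10 11
g(k):  0  0  0  1  1  1  2  2  2  3  3  0
So g(11) = 0.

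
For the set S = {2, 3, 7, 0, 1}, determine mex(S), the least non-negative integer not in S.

4

The values 0, 1, 2, 3 are all present; 4 is the first non-negative integer missing from the set.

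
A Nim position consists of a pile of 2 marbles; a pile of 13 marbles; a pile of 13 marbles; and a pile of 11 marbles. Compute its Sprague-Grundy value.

9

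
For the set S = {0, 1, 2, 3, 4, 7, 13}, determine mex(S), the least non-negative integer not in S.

The values 0, 1, 2, 3, 4 are all present; 5 is the first non-negative integer missing from the set.

5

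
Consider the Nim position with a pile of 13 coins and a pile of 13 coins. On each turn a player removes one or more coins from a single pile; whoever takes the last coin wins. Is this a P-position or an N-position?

Nim-sum: 13 XOR 13 = 0.
The nim-sum is 0, so this is a P-position: the player to move is in a losing position under optimal play.

P-position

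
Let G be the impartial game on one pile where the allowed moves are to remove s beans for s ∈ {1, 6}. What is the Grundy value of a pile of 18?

0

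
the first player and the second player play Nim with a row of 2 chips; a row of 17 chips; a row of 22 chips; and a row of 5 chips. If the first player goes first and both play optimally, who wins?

Compute the nim-sum pairwise:
2 ^ 17 = 19
19 ^ 22 = 5
5 ^ 5 = 0
The nim-sum is 0, so this is a P-position: the player to move is in a losing position under optimal play; the first player is about to move from it and so loses — the second player wins.

the second player wins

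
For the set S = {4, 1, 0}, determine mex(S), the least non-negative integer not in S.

2

The values 0, 1 are all present; 2 is the first non-negative integer missing from the set.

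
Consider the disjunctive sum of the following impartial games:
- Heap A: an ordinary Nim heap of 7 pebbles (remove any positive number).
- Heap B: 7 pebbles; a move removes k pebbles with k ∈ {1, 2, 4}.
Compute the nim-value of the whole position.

6

Heap A is a plain Nim heap of size 7, so its Grundy value is 7.
Grundy values for heap B (subtraction set {1, 2, 4}):
g(0) = mex{} = 0
g(1) = mex{0} = 1
g(2) = mex{0,1} = 2
g(3) = mex{1,2} = 0
g(4) = mex{0,2} = 1
g(5) = mex{0,1} = 2
g(6) = mex{1,2} = 0
g(7) = mex{0,2} = 1
So g(7) = 1.
The value of a disjunctive sum is the nim-sum of the parts.
Combined value = 7 ⊕ 1 = 6.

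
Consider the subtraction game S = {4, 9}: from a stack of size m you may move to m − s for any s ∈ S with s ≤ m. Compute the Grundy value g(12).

1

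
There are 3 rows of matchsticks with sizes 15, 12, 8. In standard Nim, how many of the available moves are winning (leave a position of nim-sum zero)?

Compute the nim-sum pairwise:
15 ^ 12 = 3
3 ^ 8 = 11
The overall nim-sum is X = 11. A row of size p has a winning move iff p XOR X < p (reduce it to p XOR X).
  15: 15 XOR 11 = 4 < 15 — winning move (to 4).
  12: 12 XOR 11 = 7 < 12 — winning move (to 7).
  8: 8 XOR 11 = 3 < 8 — winning move (to 3).
That gives 3 winning moves.

3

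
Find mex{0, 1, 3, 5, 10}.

The values 0, 1 are all present; 2 is the first non-negative integer missing from the set.

2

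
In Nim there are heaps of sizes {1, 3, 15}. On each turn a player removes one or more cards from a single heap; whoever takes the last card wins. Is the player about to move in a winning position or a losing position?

Winning position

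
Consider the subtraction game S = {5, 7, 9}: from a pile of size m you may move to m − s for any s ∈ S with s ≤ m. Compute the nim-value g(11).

Build the Grundy sequence with g(k) = mex{g(k−s) : s ∈ {5, 7, 9}, s ≤ k}:
g(0) = mex{} = 0
g(1) = mex{} = 0
g(2) = mex{} = 0
g(3) = mex{} = 0
g(4) = mex{} = 0
g(5) = mex{0} = 1
g(6) = mex{0} = 1
g(7) = mex{0} = 1
g(8) = mex{0} = 1
g(9) = mex{0} = 1
g(10) = mex{0,1} = 2
g(11) = mex{0,1} = 2
So g(11) = 2.

2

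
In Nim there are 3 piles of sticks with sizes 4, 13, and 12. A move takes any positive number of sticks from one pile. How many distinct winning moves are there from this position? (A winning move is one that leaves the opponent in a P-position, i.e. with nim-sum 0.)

Compute the nim-sum pairwise:
4 XOR 13 = 9
9 XOR 12 = 5
The overall nim-sum is X = 5. A pile of size p has a winning move iff p XOR X < p (reduce it to p XOR X).
  4: 4 XOR 5 = 1 < 4 — winning move (to 1).
  13: 13 XOR 5 = 8 < 13 — winning move (to 8).
  12: 12 XOR 5 = 9 < 12 — winning move (to 9).
That gives 3 winning moves.

3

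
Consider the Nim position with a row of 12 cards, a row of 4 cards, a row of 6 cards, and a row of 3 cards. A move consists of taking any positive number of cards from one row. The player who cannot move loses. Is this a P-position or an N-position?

Compute the nim-sum pairwise:
12 ⊕ 4 = 8
8 ⊕ 6 = 14
14 ⊕ 3 = 13
The nim-sum is 13 ≠ 0, so this is an N-position: the player to move can win.

N-position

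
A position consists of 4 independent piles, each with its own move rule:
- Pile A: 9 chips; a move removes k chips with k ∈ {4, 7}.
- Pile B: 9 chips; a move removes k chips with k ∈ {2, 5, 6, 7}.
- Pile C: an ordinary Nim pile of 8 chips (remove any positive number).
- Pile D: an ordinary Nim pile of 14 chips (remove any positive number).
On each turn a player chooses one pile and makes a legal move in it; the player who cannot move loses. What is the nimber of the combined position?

6

Grundy values for pile A (subtraction set {4, 7}):
k:     0  1  2  3  4  5  6  7  8  9
g(k):  0  0  0  0  1  1  1  1  2  2
So g(9) = 2.
Build the Grundy sequence for pile B with g(k) = mex{g(k−s) : s ∈ {2, 5, 6, 7}, s ≤ k}:
g(0) = mex{} = 0
g(1) = mex{} = 0
g(2) = mex{0} = 1
g(3) = mex{0} = 1
g(4) = mex{1} = 0
g(5) = mex{0,1} = 2
g(6) = mex{0} = 1
g(7) = mex{0,1,2} = 3
g(8) = mex{0,1} = 2
g(9) = mex{0,1,3} = 2
So g(9) = 2.
Pile C is a plain Nim pile of size 8, so its Grundy value is 8.
Pile D is a plain Nim pile of size 14, so its Grundy value is 14.
The value of a disjunctive sum is the nim-sum of the parts.
Combined value = 2 ⊕ 2 ⊕ 8 ⊕ 14 = 6.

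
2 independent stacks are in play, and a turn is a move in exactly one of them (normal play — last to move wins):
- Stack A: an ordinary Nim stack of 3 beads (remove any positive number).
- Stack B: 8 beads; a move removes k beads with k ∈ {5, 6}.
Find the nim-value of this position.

2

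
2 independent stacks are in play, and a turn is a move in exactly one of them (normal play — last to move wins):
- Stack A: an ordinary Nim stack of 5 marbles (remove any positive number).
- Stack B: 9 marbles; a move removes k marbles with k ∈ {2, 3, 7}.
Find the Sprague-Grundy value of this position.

7

Stack A is a plain Nim stack of size 5, so its Grundy value is 5.
For stack B, compute g(0), g(1), … with moves {2, 3, 7}:
g(0) = mex{} = 0
g(1) = mex{} = 0
g(2) = mex{0} = 1
g(3) = mex{0} = 1
g(4) = mex{0,1} = 2
g(5) = mex{1} = 0
g(6) = mex{1,2} = 0
g(7) = mex{0,2} = 1
g(8) = mex{0} = 1
g(9) = mex{0,1} = 2
So g(9) = 2.
By the Sprague-Grundy theorem, the Grundy value of a sum of independent games is the XOR of the component values.
Combined value = 5 ⊕ 2 = 7.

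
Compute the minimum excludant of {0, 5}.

1

0 is in the set but 1 is not, so the mex is 1.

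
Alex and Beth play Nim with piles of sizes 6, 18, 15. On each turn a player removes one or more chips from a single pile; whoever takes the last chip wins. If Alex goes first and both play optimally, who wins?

Alex wins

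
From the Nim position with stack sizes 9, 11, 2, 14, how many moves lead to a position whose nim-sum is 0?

3

Write each in binary and XOR column by column:
  1001  (9)
  1011  (11)
  0010  (2)
  1110  (14)
  ----
  1110  (14)
The overall nim-sum is X = 14. A stack of size p has a winning move iff p XOR X < p (reduce it to p XOR X).
  9: 9 XOR 14 = 7 < 9 — winning move (to 7).
  11: 11 XOR 14 = 5 < 11 — winning move (to 5).
  2: 2 XOR 14 = 12 ≥ 2 — no move.
  14: 14 XOR 14 = 0 < 14 — winning move (to 0).
That gives 3 winning moves.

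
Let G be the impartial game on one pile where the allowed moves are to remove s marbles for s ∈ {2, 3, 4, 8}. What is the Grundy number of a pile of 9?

1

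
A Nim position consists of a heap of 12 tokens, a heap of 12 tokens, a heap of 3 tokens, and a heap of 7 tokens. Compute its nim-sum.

4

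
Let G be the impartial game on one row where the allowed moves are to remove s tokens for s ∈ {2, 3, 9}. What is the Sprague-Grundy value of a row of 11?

Build the Grundy sequence with g(k) = mex{g(k−s) : s ∈ {2, 3, 9}, s ≤ k}:
g(0) = mex{} = 0
g(1) = mex{} = 0
g(2) = mex{0} = 1
g(3) = mex{0} = 1
g(4) = mex{0,1} = 2
g(5) = mex{1} = 0
g(6) = mex{1,2} = 0
g(7) = mex{0,2} = 1
g(8) = mex{0} = 1
g(9) = mex{0,1} = 2
g(10) = mex{0,1} = 2
g(11) = mex{1,2} = 0
So g(11) = 0.

0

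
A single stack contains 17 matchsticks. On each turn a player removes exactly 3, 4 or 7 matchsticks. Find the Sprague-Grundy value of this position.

2

Compute g(0), g(1), … for moves {3, 4, 7}:
k:     0  1  2  3  4  5  6  7  8  9 10 11 12 13 14 15 16 17
g(k):  0  0  0  1  1  1  2  2  2  3  0  0  0  1  1  1  2  2
So g(17) = 2.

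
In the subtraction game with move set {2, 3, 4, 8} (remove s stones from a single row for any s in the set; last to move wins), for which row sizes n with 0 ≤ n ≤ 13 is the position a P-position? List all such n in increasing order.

0, 1, 6, 7, 12, 13

Build the Grundy sequence with g(k) = mex{g(k−s) : s ∈ {2, 3, 4, 8}, s ≤ k}:
k:     0  1  2  3  4  5  6  7  8  9 10 11 12 13
g(k):  0  0  1  1  2  2  0  0  1  1  2  2  0  0
The P-positions (g = 0) in 0..13 are 0, 1, 6, 7, 12, 13.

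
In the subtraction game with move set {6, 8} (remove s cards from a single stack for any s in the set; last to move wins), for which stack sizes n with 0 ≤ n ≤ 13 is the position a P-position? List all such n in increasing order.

0, 1, 2, 3, 4, 5

Compute g(0), g(1), … for moves {6, 8}:
g(0) = mex{} = 0
g(1) = mex{} = 0
g(2) = mex{} = 0
g(3) = mex{} = 0
g(4) = mex{} = 0
g(5) = mex{} = 0
g(6) = mex{0} = 1
g(7) = mex{0} = 1
g(8) = mex{0} = 1
g(9) = mex{0} = 1
g(10) = mex{0} = 1
g(11) = mex{0} = 1
g(12) = mex{0,1} = 2
g(13) = mex{0,1} = 2
The P-positions (g = 0) in 0..13 are 0, 1, 2, 3, 4, 5.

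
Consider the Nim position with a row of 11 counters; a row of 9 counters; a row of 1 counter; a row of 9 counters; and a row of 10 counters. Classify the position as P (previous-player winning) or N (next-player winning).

P-position

Compute the nim-sum pairwise:
11 ⊕ 9 = 2
2 ⊕ 1 = 3
3 ⊕ 9 = 10
10 ⊕ 10 = 0
The nim-sum is 0, so this is a P-position: the player to move is in a losing position under optimal play.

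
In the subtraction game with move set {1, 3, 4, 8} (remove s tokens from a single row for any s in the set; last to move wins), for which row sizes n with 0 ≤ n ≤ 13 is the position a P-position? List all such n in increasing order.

0, 2, 7, 9

Compute g(0), g(1), … for moves {1, 3, 4, 8}:
g(0) = mex{} = 0
g(1) = mex{0} = 1
g(2) = mex{1} = 0
g(3) = mex{0} = 1
g(4) = mex{0,1} = 2
g(5) = mex{0,1,2} = 3
g(6) = mex{0,1,3} = 2
g(7) = mex{1,2} = 0
g(8) = mex{0,2,3} = 1
g(9) = mex{1,2,3} = 0
g(10) = mex{0,2} = 1
g(11) = mex{0,1} = 2
g(12) = mex{0,1,2} = 3
g(13) = mex{0,1,3} = 2
The P-positions (g = 0) in 0..13 are 0, 2, 7, 9.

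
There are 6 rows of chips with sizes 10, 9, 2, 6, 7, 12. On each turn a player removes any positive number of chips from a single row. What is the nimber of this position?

Nim-sum: 10 ^ 9 ^ 2 ^ 6 ^ 7 ^ 12 = 12.

12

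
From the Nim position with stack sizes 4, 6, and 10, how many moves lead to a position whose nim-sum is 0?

1

Compute the nim-sum pairwise:
4 ^ 6 = 2
2 ^ 10 = 8
The overall nim-sum is X = 8. A stack of size p has a winning move iff p XOR X < p (reduce it to p XOR X).
  4: 4 XOR 8 = 12 ≥ 4 — no move.
  6: 6 XOR 8 = 14 ≥ 6 — no move.
  10: 10 XOR 8 = 2 < 10 — winning move (to 2).
That gives 1 winning move.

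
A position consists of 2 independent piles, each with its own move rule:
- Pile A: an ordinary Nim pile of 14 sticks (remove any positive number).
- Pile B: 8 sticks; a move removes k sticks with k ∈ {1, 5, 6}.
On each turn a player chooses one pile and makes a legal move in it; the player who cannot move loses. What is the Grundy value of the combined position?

12

Pile A is a plain Nim pile of size 14, so its Grundy value is 14.
Build the Grundy sequence for pile B with g(k) = mex{g(k−s) : s ∈ {1, 5, 6}, s ≤ k}:
k:     0  1  2  3  4  5  6  7  8
g(k):  0  1  0  1  0  1  2  3  2
So g(8) = 2.
The value of a disjunctive sum is the nim-sum of the parts.
Combined value = 14 XOR 2 = 12.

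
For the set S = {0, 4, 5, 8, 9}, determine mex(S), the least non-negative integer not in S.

1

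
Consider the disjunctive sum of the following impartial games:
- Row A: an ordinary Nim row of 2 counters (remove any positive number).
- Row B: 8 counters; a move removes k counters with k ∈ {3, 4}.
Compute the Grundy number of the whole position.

2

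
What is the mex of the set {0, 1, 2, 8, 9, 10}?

3

The values 0, 1, 2 are all present; 3 is the first non-negative integer missing from the set.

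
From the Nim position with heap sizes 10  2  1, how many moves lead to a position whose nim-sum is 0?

1

Compute the nim-sum pairwise:
10 XOR 2 = 8
8 XOR 1 = 9
The overall nim-sum is X = 9. A heap of size p has a winning move iff p XOR X < p (reduce it to p XOR X).
  10: 10 XOR 9 = 3 < 10 — winning move (to 3).
  2: 2 XOR 9 = 11 ≥ 2 — no move.
  1: 1 XOR 9 = 8 ≥ 1 — no move.
That gives 1 winning move.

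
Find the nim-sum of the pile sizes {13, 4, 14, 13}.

10

Bitwise XOR of the heap sizes:
  1101  (13)
  0100  (4)
  1110  (14)
  1101  (13)
  ----
  1010  (10)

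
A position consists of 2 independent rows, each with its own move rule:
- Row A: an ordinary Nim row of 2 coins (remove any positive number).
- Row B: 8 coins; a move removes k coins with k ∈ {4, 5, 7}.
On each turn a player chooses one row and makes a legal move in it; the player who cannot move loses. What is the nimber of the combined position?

Row A is a plain Nim row of size 2, so its Grundy value is 2.
Grundy values for row B (subtraction set {4, 5, 7}):
k:     0  1  2  3  4  5  6  7  8
g(k):  0  0  0  0  1  1  1  1  2
So g(8) = 2.
The value of a disjunctive sum is the nim-sum of the parts.
Combined value = 2 ⊕ 2 = 0.

0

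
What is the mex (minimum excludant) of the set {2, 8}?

0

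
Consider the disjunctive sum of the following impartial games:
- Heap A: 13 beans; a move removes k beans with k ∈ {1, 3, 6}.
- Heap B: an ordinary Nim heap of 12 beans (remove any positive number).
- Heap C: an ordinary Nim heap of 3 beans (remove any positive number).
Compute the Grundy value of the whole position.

For heap A, compute g(0), g(1), … with moves {1, 3, 6}:
k:     0  1  2  3  4  5  6  7  8  9 10 11 12 13
g(k):  0  1  0  1  0  1  2  3  2  0  1  0  1  0
So g(13) = 0.
Heap B is a plain Nim heap of size 12, so its Grundy value is 12.
Heap C is a plain Nim heap of size 3, so its Grundy value is 3.
The value of a disjunctive sum is the nim-sum of the parts.
Combined value = 0 XOR 12 XOR 3 = 15.

15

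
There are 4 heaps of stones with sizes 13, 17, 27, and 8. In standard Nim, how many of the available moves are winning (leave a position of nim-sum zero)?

3

Write each in binary and XOR column by column:
  01101  (13)
  10001  (17)
  11011  (27)
  01000  (8)
  -----
  01111  (15)
The overall nim-sum is X = 15. A heap of size p has a winning move iff p XOR X < p (reduce it to p XOR X).
  13: 13 XOR 15 = 2 < 13 — winning move (to 2).
  17: 17 XOR 15 = 30 ≥ 17 — no move.
  27: 27 XOR 15 = 20 < 27 — winning move (to 20).
  8: 8 XOR 15 = 7 < 8 — winning move (to 7).
That gives 3 winning moves.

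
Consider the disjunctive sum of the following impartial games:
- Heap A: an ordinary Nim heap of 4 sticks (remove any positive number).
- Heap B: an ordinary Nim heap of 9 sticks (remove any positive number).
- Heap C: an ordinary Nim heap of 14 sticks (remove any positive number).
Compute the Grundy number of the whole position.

Heap A is a plain Nim heap of size 4, so its Grundy value is 4.
Heap B is a plain Nim heap of size 9, so its Grundy value is 9.
Heap C is a plain Nim heap of size 14, so its Grundy value is 14.
The value of a disjunctive sum is the nim-sum of the parts.
Combined value = 4 ⊕ 9 ⊕ 14 = 3.

3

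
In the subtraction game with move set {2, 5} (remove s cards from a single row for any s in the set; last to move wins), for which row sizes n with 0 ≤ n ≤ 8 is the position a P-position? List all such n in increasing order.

0, 1, 4, 7, 8

Grundy values for subtraction set {2, 5}:
g(0) = mex{} = 0
g(1) = mex{} = 0
g(2) = mex{0} = 1
g(3) = mex{0} = 1
g(4) = mex{1} = 0
g(5) = mex{0,1} = 2
g(6) = mex{0} = 1
g(7) = mex{1,2} = 0
g(8) = mex{1} = 0
The P-positions (g = 0) in 0..8 are 0, 1, 4, 7, 8.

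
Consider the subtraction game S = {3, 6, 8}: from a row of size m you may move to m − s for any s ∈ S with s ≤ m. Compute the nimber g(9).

Compute g(0), g(1), … for moves {3, 6, 8}:
k:     0  1  2  3  4  5  6  7  8  9
g(k):  0  0  0  1  1  1  2  2  2  3
So g(9) = 3.

3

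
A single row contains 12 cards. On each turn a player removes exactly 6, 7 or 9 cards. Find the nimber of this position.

Build the Grundy sequence with g(k) = mex{g(k−s) : s ∈ {6, 7, 9}, s ≤ k}:
k:     0  1  2  3  4  5  6  7  8  9 10 11 12
g(k):  0  0  0  0  0  0  1  1  1  1  1  1  2
So g(12) = 2.

2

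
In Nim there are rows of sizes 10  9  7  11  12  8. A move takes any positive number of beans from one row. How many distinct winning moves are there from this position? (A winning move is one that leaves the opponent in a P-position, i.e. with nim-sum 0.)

5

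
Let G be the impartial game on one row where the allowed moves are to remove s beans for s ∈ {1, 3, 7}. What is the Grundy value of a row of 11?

1

Build the Grundy sequence with g(k) = mex{g(k−s) : s ∈ {1, 3, 7}, s ≤ k}:
k:     0  1  2  3  4  5  6  7  8  9 10 11
g(k):  0  1  0  1  0  1  0  1  0  1  0  1
So g(11) = 1.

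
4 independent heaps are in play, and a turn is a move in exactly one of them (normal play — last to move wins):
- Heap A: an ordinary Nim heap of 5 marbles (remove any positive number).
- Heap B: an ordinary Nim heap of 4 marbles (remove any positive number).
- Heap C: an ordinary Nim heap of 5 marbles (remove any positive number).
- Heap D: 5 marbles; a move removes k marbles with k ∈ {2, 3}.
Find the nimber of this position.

Heap A is a plain Nim heap of size 5, so its Grundy value is 5.
Heap B is a plain Nim heap of size 4, so its Grundy value is 4.
Heap C is a plain Nim heap of size 5, so its Grundy value is 5.
Grundy values for heap D (subtraction set {2, 3}):
k:     0  1  2  3  4  5
g(k):  0  0  1  1  2  0
So g(5) = 0.
By the Sprague-Grundy theorem, the Grundy value of a sum of independent games is the XOR of the component values.
Combined value = 5 XOR 4 XOR 5 XOR 0 = 4.

4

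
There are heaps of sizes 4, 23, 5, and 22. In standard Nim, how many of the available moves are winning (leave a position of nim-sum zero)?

Compute the nim-sum pairwise:
4 ⊕ 23 = 19
19 ⊕ 5 = 22
22 ⊕ 22 = 0
The nim-sum is already 0, so every move leaves a nonzero nim-sum — there are no winning moves.

0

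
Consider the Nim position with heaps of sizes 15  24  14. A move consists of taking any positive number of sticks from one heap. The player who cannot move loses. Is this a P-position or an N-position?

N-position

Bitwise XOR of the heap sizes:
  01111  (15)
  11000  (24)
  01110  (14)
  -----
  11001  (25)
The nim-sum is 25 ≠ 0, so this is an N-position: the player to move can win.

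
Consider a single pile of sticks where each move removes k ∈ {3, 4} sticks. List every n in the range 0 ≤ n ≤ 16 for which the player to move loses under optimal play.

Compute g(0), g(1), … for moves {3, 4}:
k:     0  1  2  3  4  5  6  7  8  9 10 11 12 13 14 15 16
g(k):  0  0  0  1  1  1  2  0  0  0  1  1  1  2  0  0  0
The P-positions (g = 0) in 0..16 are 0, 1, 2, 7, 8, 9, 14, 15, 16.

0, 1, 2, 7, 8, 9, 14, 15, 16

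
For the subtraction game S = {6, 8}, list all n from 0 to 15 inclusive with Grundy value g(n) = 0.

0, 1, 2, 3, 4, 5, 14, 15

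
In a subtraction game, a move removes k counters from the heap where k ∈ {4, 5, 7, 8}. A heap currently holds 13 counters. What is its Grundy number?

Build the Grundy sequence with g(k) = mex{g(k−s) : s ∈ {4, 5, 7, 8}, s ≤ k}:
g(0) = mex{} = 0
g(1) = mex{} = 0
g(2) = mex{} = 0
g(3) = mex{} = 0
g(4) = mex{0} = 1
g(5) = mex{0} = 1
g(6) = mex{0} = 1
g(7) = mex{0} = 1
g(8) = mex{0,1} = 2
g(9) = mex{0,1} = 2
g(10) = mex{0,1} = 2
g(11) = mex{0,1} = 2
g(12) = mex{1,2} = 0
g(13) = mex{1,2} = 0
So g(13) = 0.

0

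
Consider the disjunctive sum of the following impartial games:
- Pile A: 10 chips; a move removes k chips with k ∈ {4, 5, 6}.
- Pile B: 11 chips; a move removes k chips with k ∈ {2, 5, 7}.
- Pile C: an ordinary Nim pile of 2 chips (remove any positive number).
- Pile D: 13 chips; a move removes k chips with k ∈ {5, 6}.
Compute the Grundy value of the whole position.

1

Grundy values for pile A (subtraction set {4, 5, 6}):
g(0) = mex{} = 0
g(1) = mex{} = 0
g(2) = mex{} = 0
g(3) = mex{} = 0
g(4) = mex{0} = 1
g(5) = mex{0} = 1
g(6) = mex{0} = 1
g(7) = mex{0} = 1
g(8) = mex{0,1} = 2
g(9) = mex{0,1} = 2
g(10) = mex{1} = 0
So g(10) = 0.
For pile B, compute g(0), g(1), … with moves {2, 5, 7}:
g(0) = mex{} = 0
g(1) = mex{} = 0
g(2) = mex{0} = 1
g(3) = mex{0} = 1
g(4) = mex{1} = 0
g(5) = mex{0,1} = 2
g(6) = mex{0} = 1
g(7) = mex{0,1,2} = 3
g(8) = mex{0,1} = 2
g(9) = mex{0,1,3} = 2
g(10) = mex{1,2} = 0
g(11) = mex{0,1,2} = 3
So g(11) = 3.
Pile C is a plain Nim pile of size 2, so its Grundy value is 2.
Grundy values for pile D (subtraction set {5, 6}):
g(0) = mex{} = 0
g(1) = mex{} = 0
g(2) = mex{} = 0
g(3) = mex{} = 0
g(4) = mex{} = 0
g(5) = mex{0} = 1
g(6) = mex{0} = 1
g(7) = mex{0} = 1
g(8) = mex{0} = 1
g(9) = mex{0} = 1
g(10) = mex{0,1} = 2
g(11) = mex{1} = 0
g(12) = mex{1} = 0
g(13) = mex{1} = 0
So g(13) = 0.
The value of a disjunctive sum is the nim-sum of the parts.
Combined value = 0 XOR 3 XOR 2 XOR 0 = 1.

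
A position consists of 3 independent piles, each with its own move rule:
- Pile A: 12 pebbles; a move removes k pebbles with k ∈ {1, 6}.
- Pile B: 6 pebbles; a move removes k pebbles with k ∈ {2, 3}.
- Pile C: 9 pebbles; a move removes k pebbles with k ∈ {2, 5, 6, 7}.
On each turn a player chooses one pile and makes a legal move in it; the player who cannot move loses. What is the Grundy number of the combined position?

Grundy values for pile A (subtraction set {1, 6}):
g(0) = mex{} = 0
g(1) = mex{0} = 1
g(2) = mex{1} = 0
g(3) = mex{0} = 1
g(4) = mex{1} = 0
g(5) = mex{0} = 1
g(6) = mex{0,1} = 2
g(7) = mex{1,2} = 0
g(8) = mex{0} = 1
g(9) = mex{1} = 0
g(10) = mex{0} = 1
g(11) = mex{1} = 0
g(12) = mex{0,2} = 1
So g(12) = 1.
Build the Grundy sequence for pile B with g(k) = mex{g(k−s) : s ∈ {2, 3}, s ≤ k}:
k:     0  1  2  3  4  5  6
g(k):  0  0  1  1  2  0  0
So g(6) = 0.
For pile C, compute g(0), g(1), … with moves {2, 5, 6, 7}:
g(0) = mex{} = 0
g(1) = mex{} = 0
g(2) = mex{0} = 1
g(3) = mex{0} = 1
g(4) = mex{1} = 0
g(5) = mex{0,1} = 2
g(6) = mex{0} = 1
g(7) = mex{0,1,2} = 3
g(8) = mex{0,1} = 2
g(9) = mex{0,1,3} = 2
So g(9) = 2.
The value of a disjunctive sum is the nim-sum of the parts.
Combined value = 1 ⊕ 0 ⊕ 2 = 3.

3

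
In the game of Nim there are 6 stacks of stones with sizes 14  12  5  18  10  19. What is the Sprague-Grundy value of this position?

Compute the nim-sum pairwise:
14 ^ 12 = 2
2 ^ 5 = 7
7 ^ 18 = 21
21 ^ 10 = 31
31 ^ 19 = 12

12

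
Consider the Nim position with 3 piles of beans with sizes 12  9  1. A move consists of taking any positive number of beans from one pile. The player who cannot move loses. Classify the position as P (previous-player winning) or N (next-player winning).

Nim-sum: 12 ⊕ 9 ⊕ 1 = 4.
The nim-sum is 4 ≠ 0, so this is an N-position: the player to move can win.

N-position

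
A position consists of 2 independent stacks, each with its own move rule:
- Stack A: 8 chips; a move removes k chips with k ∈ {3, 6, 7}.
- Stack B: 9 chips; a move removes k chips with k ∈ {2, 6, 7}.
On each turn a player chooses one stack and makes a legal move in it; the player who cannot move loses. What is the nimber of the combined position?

2

Build the Grundy sequence for stack A with g(k) = mex{g(k−s) : s ∈ {3, 6, 7}, s ≤ k}:
g(0) = mex{} = 0
g(1) = mex{} = 0
g(2) = mex{} = 0
g(3) = mex{0} = 1
g(4) = mex{0} = 1
g(5) = mex{0} = 1
g(6) = mex{0,1} = 2
g(7) = mex{0,1} = 2
g(8) = mex{0,1} = 2
So g(8) = 2.
Grundy values for stack B (subtraction set {2, 6, 7}):
k:     0  1  2  3  4  5  6  7  8  9
g(k):  0  0  1  1  0  0  1  1  2  0
So g(9) = 0.
By the Sprague-Grundy theorem, the Grundy value of a sum of independent games is the XOR of the component values.
Combined value = 2 ⊕ 0 = 2.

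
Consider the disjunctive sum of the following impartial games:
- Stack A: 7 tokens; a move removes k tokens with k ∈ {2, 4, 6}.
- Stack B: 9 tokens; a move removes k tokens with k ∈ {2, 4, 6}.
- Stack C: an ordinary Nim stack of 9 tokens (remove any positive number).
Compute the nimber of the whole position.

10

Grundy values for stack A (subtraction set {2, 4, 6}):
k:     0  1  2  3  4  5  6  7
g(k):  0  0  1  1  2  2  3  3
So g(7) = 3.
Grundy values for stack B (subtraction set {2, 4, 6}):
k:     0  1  2  3  4  5  6  7  8  9
g(k):  0  0  1  1  2  2  3  3  0  0
So g(9) = 0.
Stack C is a plain Nim stack of size 9, so its Grundy value is 9.
By the Sprague-Grundy theorem, the Grundy value of a sum of independent games is the XOR of the component values.
Combined value = 3 ⊕ 0 ⊕ 9 = 10.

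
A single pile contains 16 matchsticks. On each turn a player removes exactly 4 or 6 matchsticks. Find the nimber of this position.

1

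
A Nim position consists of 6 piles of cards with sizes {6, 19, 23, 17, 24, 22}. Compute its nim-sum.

29

Nim-sum: 6 ⊕ 19 ⊕ 23 ⊕ 17 ⊕ 24 ⊕ 22 = 29.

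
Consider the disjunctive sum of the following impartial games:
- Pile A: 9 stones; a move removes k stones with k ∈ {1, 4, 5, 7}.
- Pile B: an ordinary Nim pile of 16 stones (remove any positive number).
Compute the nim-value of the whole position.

17

Grundy values for pile A (subtraction set {1, 4, 5, 7}):
g(0) = mex{} = 0
g(1) = mex{0} = 1
g(2) = mex{1} = 0
g(3) = mex{0} = 1
g(4) = mex{0,1} = 2
g(5) = mex{0,1,2} = 3
g(6) = mex{0,1,3} = 2
g(7) = mex{0,1,2} = 3
g(8) = mex{1,2,3} = 0
g(9) = mex{0,2,3} = 1
So g(9) = 1.
Pile B is a plain Nim pile of size 16, so its Grundy value is 16.
By the Sprague-Grundy theorem, the Grundy value of a sum of independent games is the XOR of the component values.
Combined value = 1 XOR 16 = 17.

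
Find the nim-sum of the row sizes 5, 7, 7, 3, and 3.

5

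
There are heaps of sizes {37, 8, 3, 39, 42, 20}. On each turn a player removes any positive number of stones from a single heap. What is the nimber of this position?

Nim-sum: 37 XOR 8 XOR 3 XOR 39 XOR 42 XOR 20 = 55.

55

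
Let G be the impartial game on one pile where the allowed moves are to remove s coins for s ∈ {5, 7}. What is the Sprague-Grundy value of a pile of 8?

1

Build the Grundy sequence with g(k) = mex{g(k−s) : s ∈ {5, 7}, s ≤ k}:
g(0) = mex{} = 0
g(1) = mex{} = 0
g(2) = mex{} = 0
g(3) = mex{} = 0
g(4) = mex{} = 0
g(5) = mex{0} = 1
g(6) = mex{0} = 1
g(7) = mex{0} = 1
g(8) = mex{0} = 1
So g(8) = 1.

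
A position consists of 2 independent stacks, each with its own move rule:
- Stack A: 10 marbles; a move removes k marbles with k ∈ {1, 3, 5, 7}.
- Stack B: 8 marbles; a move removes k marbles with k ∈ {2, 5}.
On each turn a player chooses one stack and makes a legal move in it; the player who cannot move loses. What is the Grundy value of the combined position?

Grundy values for stack A (subtraction set {1, 3, 5, 7}):
k:     0  1  2  3  4  5  6  7  8  9 10
g(k):  0  1  0  1  0  1  0  1  0  1  0
So g(10) = 0.
For stack B, compute g(0), g(1), … with moves {2, 5}:
g(0) = mex{} = 0
g(1) = mex{} = 0
g(2) = mex{0} = 1
g(3) = mex{0} = 1
g(4) = mex{1} = 0
g(5) = mex{0,1} = 2
g(6) = mex{0} = 1
g(7) = mex{1,2} = 0
g(8) = mex{1} = 0
So g(8) = 0.
The value of a disjunctive sum is the nim-sum of the parts.
Combined value = 0 XOR 0 = 0.

0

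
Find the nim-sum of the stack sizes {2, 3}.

1

In binary:
  10  (2)
  11  (3)
  --
  01  (1)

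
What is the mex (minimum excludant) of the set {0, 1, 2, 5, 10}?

3

The values 0, 1, 2 are all present; 3 is the first non-negative integer missing from the set.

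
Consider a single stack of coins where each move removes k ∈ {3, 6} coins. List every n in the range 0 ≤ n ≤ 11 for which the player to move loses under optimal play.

0, 1, 2, 9, 10, 11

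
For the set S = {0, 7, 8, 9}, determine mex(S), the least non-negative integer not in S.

0 is in the set but 1 is not, so the mex is 1.

1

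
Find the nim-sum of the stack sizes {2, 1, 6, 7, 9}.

Nim-sum: 2 ⊕ 1 ⊕ 6 ⊕ 7 ⊕ 9 = 11.

11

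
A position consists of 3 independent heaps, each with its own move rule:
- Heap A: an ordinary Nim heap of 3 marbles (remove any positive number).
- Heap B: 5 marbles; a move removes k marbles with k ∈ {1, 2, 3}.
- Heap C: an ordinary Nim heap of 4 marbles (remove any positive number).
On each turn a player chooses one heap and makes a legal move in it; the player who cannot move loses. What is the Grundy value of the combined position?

Heap A is a plain Nim heap of size 3, so its Grundy value is 3.
Build the Grundy sequence for heap B with g(k) = mex{g(k−s) : s ∈ {1, 2, 3}, s ≤ k}:
k:     0  1  2  3  4  5
g(k):  0  1  2  3  0  1
So g(5) = 1.
Heap C is a plain Nim heap of size 4, so its Grundy value is 4.
The value of a disjunctive sum is the nim-sum of the parts.
Combined value = 3 ⊕ 1 ⊕ 4 = 6.

6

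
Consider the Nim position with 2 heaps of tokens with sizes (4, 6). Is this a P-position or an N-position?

Nim-sum: 4 ⊕ 6 = 2.
The nim-sum is 2 ≠ 0, so this is an N-position: the player to move can win.

N-position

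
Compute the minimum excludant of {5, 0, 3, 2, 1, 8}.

The values 0, 1, 2, 3 are all present; 4 is the first non-negative integer missing from the set.

4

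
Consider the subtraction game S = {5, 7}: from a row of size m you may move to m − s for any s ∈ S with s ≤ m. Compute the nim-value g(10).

2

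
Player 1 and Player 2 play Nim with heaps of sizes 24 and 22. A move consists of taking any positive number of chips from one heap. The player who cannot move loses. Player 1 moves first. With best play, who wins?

Nim-sum: 24 XOR 22 = 14.
The nim-sum is 14 ≠ 0, so this is an N-position: the player to move can win; Player 1 has a winning move.

Player 1 wins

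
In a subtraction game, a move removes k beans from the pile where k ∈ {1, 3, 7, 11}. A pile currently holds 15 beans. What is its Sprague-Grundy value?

Grundy values for subtraction set {1, 3, 7, 11}:
k:     0  1  2  3  4  5  6  7  8  9 10 11 12 13 14 15
g(k):  0  1  0  1  0  1  0  1  0  1  0  1  0  1  0  1
So g(15) = 1.

1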